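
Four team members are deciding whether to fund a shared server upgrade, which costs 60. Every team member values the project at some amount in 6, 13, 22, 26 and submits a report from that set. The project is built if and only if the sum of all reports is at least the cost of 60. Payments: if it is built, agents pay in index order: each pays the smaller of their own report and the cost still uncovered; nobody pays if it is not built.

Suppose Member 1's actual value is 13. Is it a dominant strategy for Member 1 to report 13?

Consider the case where Member 2 reports 6, Member 3 reports 22 and Member 4 reports 26.
Truthful report 13: project built, pays 13, utility 13 - 13 = 0.
Report 6 instead: project built, pays 6, utility 13 - 6 = 7.
Since 7 > 0, reporting 6 is strictly better here, so truthful reporting is not dominant.

No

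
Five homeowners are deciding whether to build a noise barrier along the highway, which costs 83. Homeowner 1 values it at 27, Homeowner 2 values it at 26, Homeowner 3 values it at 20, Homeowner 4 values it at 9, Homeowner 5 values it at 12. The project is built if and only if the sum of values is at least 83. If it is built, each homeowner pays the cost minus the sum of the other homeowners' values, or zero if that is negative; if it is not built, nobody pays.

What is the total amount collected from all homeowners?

41

Total value 94 ≥ cost 83, so it is built.
Homeowner 1: others sum to 67; max(0, 83 - 67) = 16.
Homeowner 2: others sum to 68; max(0, 83 - 68) = 15.
Homeowner 3: others sum to 74; max(0, 83 - 74) = 9.
Homeowner 4: others sum to 85; max(0, 83 - 85) = 0.
Homeowner 5: others sum to 82; max(0, 83 - 82) = 1.
Total collected = 16 + 15 + 9 + 0 + 1 = 41.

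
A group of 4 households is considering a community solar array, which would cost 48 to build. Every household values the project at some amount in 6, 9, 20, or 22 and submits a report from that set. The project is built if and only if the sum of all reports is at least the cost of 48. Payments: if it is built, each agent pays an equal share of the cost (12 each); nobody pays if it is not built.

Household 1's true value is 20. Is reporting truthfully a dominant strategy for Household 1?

No

Consider the case where Household 2 reports 9, Household 3 reports 9 and Household 4 reports 9.
Truthful report 20: project not built, utility 0.
Report 22 instead: project built, pays 12, utility 20 - 12 = 8.
Since 8 > 0, reporting 22 is strictly better here, so truthful reporting is not dominant.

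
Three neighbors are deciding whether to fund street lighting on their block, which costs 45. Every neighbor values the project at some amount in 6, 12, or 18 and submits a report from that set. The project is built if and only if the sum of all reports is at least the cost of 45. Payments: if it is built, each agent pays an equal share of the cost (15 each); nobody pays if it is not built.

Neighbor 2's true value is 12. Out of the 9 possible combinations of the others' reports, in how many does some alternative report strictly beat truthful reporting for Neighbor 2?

1

Others report (18, 18): truth gives -3; report 6 gives 0 > -3. Violating.
Others report (6, 6): truth gives 0; no alternative beats it.
Others report (6, 12): truth gives 0; no alternative beats it.
(Checking all 9 profiles: 1 has a profitable deviation, 8 do not.)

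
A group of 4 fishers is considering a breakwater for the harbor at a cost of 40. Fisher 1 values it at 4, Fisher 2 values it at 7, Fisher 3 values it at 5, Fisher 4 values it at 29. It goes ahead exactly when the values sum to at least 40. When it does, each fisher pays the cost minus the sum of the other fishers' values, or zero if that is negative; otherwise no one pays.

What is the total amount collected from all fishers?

Total value 45 ≥ cost 40, so it is built.
Fisher 1: others sum to 41; max(0, 40 - 41) = 0.
Fisher 2: others sum to 38; max(0, 40 - 38) = 2.
Fisher 3: others sum to 40; max(0, 40 - 40) = 0.
Fisher 4: others sum to 16; max(0, 40 - 16) = 24.
Total collected = 0 + 2 + 0 + 24 = 26.

26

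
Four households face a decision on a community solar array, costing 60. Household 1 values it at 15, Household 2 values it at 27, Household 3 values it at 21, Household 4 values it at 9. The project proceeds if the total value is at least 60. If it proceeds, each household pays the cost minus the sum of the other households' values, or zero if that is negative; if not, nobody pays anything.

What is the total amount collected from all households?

27

Total value 72 ≥ cost 60, so it is built.
Household 1: others sum to 57; max(0, 60 - 57) = 3.
Household 2: others sum to 45; max(0, 60 - 45) = 15.
Household 3: others sum to 51; max(0, 60 - 51) = 9.
Household 4: others sum to 63; max(0, 60 - 63) = 0.
Total collected = 3 + 15 + 9 + 0 = 27.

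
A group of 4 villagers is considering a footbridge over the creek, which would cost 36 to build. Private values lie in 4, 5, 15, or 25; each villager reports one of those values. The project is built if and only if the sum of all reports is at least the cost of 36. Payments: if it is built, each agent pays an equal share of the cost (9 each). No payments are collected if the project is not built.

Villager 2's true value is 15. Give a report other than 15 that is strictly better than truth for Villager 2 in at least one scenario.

25

Suppose Villager 1 reports 4, Villager 3 reports 4 and Villager 4 reports 4.
Report 15: project not built, utility 0.
Report 25: project built, pays 9, utility 15 - 9 = 6.
So reporting 25 beats truth here (6 > 0).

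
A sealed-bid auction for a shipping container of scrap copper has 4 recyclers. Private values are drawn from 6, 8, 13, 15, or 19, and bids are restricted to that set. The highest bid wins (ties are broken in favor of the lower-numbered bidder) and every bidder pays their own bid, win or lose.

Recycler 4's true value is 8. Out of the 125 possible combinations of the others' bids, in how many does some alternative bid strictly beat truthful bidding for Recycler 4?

124

Others bid (6, 6, 8): truth gives -8; bid 13 gives -5 > -8. Violating.
Others bid (6, 6, 13): truth gives -8; bid 6 gives -6 > -8. Violating.
Others bid (6, 6, 15): truth gives -8; bid 6 gives -6 > -8. Violating.
Others bid (6, 6, 19): truth gives -8; bid 6 gives -6 > -8. Violating.
Others bid (6, 6, 6): truth gives 0; no alternative beats it.
(Checking all 125 profiles: 124 have a profitable deviation, 1 does not.)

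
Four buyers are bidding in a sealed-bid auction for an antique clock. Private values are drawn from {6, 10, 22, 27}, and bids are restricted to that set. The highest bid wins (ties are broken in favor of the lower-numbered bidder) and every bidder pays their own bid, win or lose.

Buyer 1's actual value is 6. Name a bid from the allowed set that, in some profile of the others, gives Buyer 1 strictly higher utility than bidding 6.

Suppose Buyer 2 bids 6, Buyer 3 bids 6 and Buyer 4 bids 10.
Bid 6: loses but pays 6, utility -6.
Bid 10: wins, pays 10, utility 6 - 10 = -4.
So bidding 10 beats truth here (-4 > -6).

10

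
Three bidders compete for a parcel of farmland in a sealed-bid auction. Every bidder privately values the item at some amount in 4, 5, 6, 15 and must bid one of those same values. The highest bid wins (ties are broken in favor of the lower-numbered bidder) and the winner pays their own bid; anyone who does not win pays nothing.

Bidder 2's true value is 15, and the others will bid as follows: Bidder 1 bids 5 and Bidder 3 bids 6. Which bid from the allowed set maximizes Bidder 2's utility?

6

Bid 4: loses, pays 0, utility 0.
Bid 5: loses, pays 0, utility 0.
Bid 6: wins, pays 6, utility 15 - 6 = 9.
Bid 15: wins, pays 15, utility 15 - 15 = 0.
The best choice is 6 with utility 9.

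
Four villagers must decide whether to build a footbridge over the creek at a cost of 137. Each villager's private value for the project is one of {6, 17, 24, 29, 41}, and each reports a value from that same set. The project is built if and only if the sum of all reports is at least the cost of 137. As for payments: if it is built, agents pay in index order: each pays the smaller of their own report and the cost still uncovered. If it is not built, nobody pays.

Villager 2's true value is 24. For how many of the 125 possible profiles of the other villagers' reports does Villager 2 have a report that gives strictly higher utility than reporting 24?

1

Others report (41, 41, 41): truth gives 0; report 17 gives 7 > 0. Violating.
Others report (6, 6, 6): truth gives 0; no alternative beats it.
Others report (6, 6, 17): truth gives 0; no alternative beats it.
(Checking all 125 profiles: 1 has a profitable deviation, 124 do not.)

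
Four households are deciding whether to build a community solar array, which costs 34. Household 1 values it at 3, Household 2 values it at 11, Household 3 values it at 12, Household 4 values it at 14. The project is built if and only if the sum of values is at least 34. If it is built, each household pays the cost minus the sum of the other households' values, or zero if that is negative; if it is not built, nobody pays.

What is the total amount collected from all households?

19

Total value 40 ≥ cost 34, so it is built.
Household 1: others sum to 37; max(0, 34 - 37) = 0.
Household 2: others sum to 29; max(0, 34 - 29) = 5.
Household 3: others sum to 28; max(0, 34 - 28) = 6.
Household 4: others sum to 26; max(0, 34 - 26) = 8.
Total collected = 0 + 5 + 6 + 8 = 19.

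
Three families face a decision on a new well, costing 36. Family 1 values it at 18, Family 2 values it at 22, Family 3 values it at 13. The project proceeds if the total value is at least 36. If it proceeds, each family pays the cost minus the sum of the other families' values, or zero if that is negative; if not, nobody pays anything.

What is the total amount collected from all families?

6

Total value 53 ≥ cost 36, so it is built.
Family 1: others sum to 35; max(0, 36 - 35) = 1.
Family 2: others sum to 31; max(0, 36 - 31) = 5.
Family 3: others sum to 40; max(0, 36 - 40) = 0.
Total collected = 1 + 5 + 0 = 6.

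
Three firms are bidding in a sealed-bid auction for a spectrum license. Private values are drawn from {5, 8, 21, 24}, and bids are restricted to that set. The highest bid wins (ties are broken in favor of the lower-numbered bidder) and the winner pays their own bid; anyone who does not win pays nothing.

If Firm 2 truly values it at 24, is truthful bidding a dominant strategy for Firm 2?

No

Consider the case where Firm 1 bids 5 and Firm 3 bids 5.
Truthful bid 24: wins, pays 24, utility 24 - 24 = 0.
Bid 8 instead: wins, pays 8, utility 24 - 8 = 16.
Since 16 > 0, bidding 8 is strictly better here, so truthful bidding is not dominant.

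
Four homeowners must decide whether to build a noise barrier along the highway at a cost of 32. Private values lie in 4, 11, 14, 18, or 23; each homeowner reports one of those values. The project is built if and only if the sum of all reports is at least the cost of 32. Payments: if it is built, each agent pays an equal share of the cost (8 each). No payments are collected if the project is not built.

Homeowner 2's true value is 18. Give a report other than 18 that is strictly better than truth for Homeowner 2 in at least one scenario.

23

Suppose Homeowner 1 reports 4, Homeowner 3 reports 4 and Homeowner 4 reports 4.
Report 18: project not built, utility 0.
Report 23: project built, pays 8, utility 18 - 8 = 10.
So reporting 23 beats truth here (10 > 0).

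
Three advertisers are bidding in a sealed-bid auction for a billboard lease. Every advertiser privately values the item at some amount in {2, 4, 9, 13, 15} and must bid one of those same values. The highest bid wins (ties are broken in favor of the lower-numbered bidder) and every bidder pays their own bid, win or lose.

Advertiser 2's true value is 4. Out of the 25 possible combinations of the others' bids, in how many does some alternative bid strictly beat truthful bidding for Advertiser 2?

23

Others bid (2, 9): truth gives -4; bid 2 gives -2 > -4. Violating.
Others bid (2, 13): truth gives -4; bid 2 gives -2 > -4. Violating.
Others bid (2, 15): truth gives -4; bid 2 gives -2 > -4. Violating.
Others bid (4, 2): truth gives -4; bid 2 gives -2 > -4. Violating.
Others bid (2, 2): truth gives 0; no alternative beats it.
Others bid (2, 4): truth gives 0; no alternative beats it.
(Checking all 25 profiles: 23 have a profitable deviation, 2 do not.)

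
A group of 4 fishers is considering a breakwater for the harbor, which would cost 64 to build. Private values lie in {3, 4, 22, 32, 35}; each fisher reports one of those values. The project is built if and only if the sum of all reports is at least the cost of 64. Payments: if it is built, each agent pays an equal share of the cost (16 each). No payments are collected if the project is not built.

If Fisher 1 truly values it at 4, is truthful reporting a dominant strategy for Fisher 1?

Consider the case where Fisher 2 reports 3, Fisher 3 reports 22 and Fisher 4 reports 35.
Truthful report 4: project built, pays 16, utility 4 - 16 = -12.
Report 3 instead: project not built, utility 0.
Since 0 > -12, reporting 3 is strictly better here, so truthful reporting is not dominant.

No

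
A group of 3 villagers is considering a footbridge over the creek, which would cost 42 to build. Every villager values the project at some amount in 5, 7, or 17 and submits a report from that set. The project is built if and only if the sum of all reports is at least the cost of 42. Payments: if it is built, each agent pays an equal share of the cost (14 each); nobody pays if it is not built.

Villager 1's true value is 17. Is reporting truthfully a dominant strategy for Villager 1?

Yes

Check each profile of the others' reports and compare truth against every alternative report.
Others report (17, 17): truth gives 3, best alternative gives 0.
Others report (5, 5): truth gives 0, best alternative gives 0.
Others report (5, 7): truth gives 0, best alternative gives 0.
Others report (5, 17): truth gives 0, best alternative gives 0.
Others report (7, 5): truth gives 0, best alternative gives 0.
Others report (7, 7): truth gives 0, best alternative gives 0.
(Remaining 3 profiles checked similarly; truth is weakly best in each.)
In every case the truthful report is at least as good as any alternative, so it is a dominant strategy.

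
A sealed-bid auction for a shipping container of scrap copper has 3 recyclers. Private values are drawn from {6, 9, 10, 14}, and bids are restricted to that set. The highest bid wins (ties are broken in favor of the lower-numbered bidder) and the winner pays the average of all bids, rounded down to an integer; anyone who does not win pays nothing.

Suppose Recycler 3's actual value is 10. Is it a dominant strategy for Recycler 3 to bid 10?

Yes

Check each profile of the others' bids and compare truth against every alternative bid.
Others bid (6, 9): truth gives 2, best alternative gives 1.
Others bid (9, 6): truth gives 2, best alternative gives 1.
Others bid (9, 9): truth gives 1, best alternative gives 0.
Others bid (6, 6): truth gives 3, best alternative gives 3.
Others bid (6, 10): truth gives 0, best alternative gives 0.
Others bid (6, 14): truth gives 0, best alternative gives 0.
(Remaining 10 profiles checked similarly; truth is weakly best in each.)
In every case the truthful bid is at least as good as any alternative, so it is a dominant strategy.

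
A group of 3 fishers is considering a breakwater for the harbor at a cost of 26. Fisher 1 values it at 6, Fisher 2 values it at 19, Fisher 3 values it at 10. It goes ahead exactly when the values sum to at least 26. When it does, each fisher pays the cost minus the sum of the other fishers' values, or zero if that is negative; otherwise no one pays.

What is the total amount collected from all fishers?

Total value 35 ≥ cost 26, so it is built.
Fisher 1: others sum to 29; max(0, 26 - 29) = 0.
Fisher 2: others sum to 16; max(0, 26 - 16) = 10.
Fisher 3: others sum to 25; max(0, 26 - 25) = 1.
Total collected = 0 + 10 + 1 = 11.

11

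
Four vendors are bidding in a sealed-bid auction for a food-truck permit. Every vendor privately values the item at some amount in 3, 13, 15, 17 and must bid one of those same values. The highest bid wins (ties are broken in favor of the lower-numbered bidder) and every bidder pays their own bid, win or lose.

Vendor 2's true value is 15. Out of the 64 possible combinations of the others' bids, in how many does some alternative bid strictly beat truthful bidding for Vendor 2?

Others bid (3, 3, 3): truth gives 0; bid 13 gives 2 > 0. Violating.
Others bid (3, 3, 13): truth gives 0; bid 13 gives 2 > 0. Violating.
Others bid (3, 3, 17): truth gives -15; bid 17 gives -2 > -15. Violating.
Others bid (3, 13, 3): truth gives 0; bid 13 gives 2 > 0. Violating.
Others bid (3, 3, 15): truth gives 0; no alternative beats it.
Others bid (3, 13, 15): truth gives 0; no alternative beats it.
(Checking all 64 profiles: 50 have a profitable deviation, 14 do not.)

50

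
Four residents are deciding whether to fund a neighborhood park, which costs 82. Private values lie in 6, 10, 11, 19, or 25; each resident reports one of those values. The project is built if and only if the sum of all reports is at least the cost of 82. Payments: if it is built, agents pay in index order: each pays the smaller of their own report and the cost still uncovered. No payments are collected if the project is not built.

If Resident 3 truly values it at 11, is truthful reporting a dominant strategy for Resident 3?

No

Consider the case where Resident 1 reports 25, Resident 2 reports 25 and Resident 4 reports 25.
Truthful report 11: project built, pays 11, utility 11 - 11 = 0.
Report 10 instead: project built, pays 10, utility 11 - 10 = 1.
Since 1 > 0, reporting 10 is strictly better here, so truthful reporting is not dominant.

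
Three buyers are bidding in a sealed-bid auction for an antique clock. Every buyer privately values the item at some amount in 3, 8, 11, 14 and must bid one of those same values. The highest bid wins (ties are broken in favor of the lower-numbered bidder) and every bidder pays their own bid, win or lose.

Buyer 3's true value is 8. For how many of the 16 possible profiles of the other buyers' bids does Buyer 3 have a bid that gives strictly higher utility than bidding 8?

15

Others bid (3, 8): truth gives -8; bid 3 gives -3 > -8. Violating.
Others bid (3, 11): truth gives -8; bid 3 gives -3 > -8. Violating.
Others bid (3, 14): truth gives -8; bid 3 gives -3 > -8. Violating.
Others bid (8, 3): truth gives -8; bid 3 gives -3 > -8. Violating.
Others bid (3, 3): truth gives 0; no alternative beats it.
(Checking all 16 profiles: 15 have a profitable deviation, 1 does not.)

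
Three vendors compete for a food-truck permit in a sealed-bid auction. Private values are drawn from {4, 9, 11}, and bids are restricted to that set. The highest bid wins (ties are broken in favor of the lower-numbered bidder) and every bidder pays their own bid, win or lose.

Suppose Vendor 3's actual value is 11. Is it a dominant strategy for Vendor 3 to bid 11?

No

Consider the case where Vendor 1 bids 4 and Vendor 2 bids 4.
Truthful bid 11: wins, pays 11, utility 11 - 11 = 0.
Bid 9 instead: wins, pays 9, utility 11 - 9 = 2.
Since 2 > 0, bidding 9 is strictly better here, so truthful bidding is not dominant.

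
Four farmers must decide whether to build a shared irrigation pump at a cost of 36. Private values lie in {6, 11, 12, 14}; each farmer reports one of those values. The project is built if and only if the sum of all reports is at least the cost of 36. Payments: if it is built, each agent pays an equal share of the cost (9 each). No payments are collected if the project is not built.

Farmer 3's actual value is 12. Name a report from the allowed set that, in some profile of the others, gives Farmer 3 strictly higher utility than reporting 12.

Suppose Farmer 1 reports 6, Farmer 2 reports 6 and Farmer 4 reports 11.
Report 12: project not built, utility 0.
Report 14: project built, pays 9, utility 12 - 9 = 3.
So reporting 14 beats truth here (3 > 0).

14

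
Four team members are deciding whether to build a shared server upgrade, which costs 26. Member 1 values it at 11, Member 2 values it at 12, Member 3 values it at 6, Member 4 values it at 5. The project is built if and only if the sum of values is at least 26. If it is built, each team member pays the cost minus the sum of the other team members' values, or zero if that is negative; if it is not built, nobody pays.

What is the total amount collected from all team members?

7

Total value 34 ≥ cost 26, so it is built.
Member 1: others sum to 23; max(0, 26 - 23) = 3.
Member 2: others sum to 22; max(0, 26 - 22) = 4.
Member 3: others sum to 28; max(0, 26 - 28) = 0.
Member 4: others sum to 29; max(0, 26 - 29) = 0.
Total collected = 3 + 4 + 0 + 0 = 7.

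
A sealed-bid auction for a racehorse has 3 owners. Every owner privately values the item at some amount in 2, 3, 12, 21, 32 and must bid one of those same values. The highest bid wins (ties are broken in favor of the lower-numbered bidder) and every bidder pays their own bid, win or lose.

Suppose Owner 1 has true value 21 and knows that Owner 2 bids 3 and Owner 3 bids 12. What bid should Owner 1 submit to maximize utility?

12

Bid 2: loses but pays 2, utility -2.
Bid 3: loses but pays 3, utility -3.
Bid 12: wins, pays 12, utility 21 - 12 = 9.
Bid 21: wins, pays 21, utility 21 - 21 = 0.
Bid 32: wins, pays 32, utility 21 - 32 = -11.
The best choice is 12 with utility 9.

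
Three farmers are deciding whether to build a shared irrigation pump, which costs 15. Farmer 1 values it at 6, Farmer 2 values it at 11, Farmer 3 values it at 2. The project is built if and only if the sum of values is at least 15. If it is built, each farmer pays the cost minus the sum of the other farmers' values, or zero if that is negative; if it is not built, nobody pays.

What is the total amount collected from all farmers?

9

Total value 19 ≥ cost 15, so it is built.
Farmer 1: others sum to 13; max(0, 15 - 13) = 2.
Farmer 2: others sum to 8; max(0, 15 - 8) = 7.
Farmer 3: others sum to 17; max(0, 15 - 17) = 0.
Total collected = 2 + 7 + 0 = 9.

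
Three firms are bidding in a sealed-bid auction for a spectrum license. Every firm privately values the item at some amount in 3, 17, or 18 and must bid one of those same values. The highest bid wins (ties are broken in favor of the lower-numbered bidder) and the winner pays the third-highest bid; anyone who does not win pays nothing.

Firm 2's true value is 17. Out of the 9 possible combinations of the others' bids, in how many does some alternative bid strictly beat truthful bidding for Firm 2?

Others bid (3, 18): truth gives 0; bid 18 gives 14 > 0. Violating.
Others bid (17, 3): truth gives 0; bid 18 gives 14 > 0. Violating.
Others bid (3, 3): truth gives 14; no alternative beats it.
Others bid (3, 17): truth gives 14; no alternative beats it.
(Checking all 9 profiles: 2 have a profitable deviation, 7 do not.)

2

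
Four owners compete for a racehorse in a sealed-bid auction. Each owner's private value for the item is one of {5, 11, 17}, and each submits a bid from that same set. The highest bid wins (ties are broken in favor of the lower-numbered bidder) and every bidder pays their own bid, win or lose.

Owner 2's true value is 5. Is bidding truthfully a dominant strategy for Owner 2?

Check each profile of the others' bids and compare truth against every alternative bid.
Others bid (5, 5, 17): truth gives -5, best alternative gives -11.
Others bid (5, 11, 17): truth gives -5, best alternative gives -11.
Others bid (5, 17, 5): truth gives -5, best alternative gives -11.
Others bid (5, 17, 11): truth gives -5, best alternative gives -11.
Others bid (5, 17, 17): truth gives -5, best alternative gives -11.
Others bid (11, 5, 5): truth gives -5, best alternative gives -11.
(Remaining 21 profiles checked similarly; truth is weakly best in each.)
In every case the truthful bid is at least as good as any alternative, so it is a dominant strategy.

Yes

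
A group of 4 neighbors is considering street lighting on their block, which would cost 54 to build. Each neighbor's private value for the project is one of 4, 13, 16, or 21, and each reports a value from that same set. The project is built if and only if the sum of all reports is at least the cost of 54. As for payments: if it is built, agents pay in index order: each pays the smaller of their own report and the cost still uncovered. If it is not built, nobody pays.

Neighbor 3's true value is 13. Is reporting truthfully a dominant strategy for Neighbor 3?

Consider the case where Neighbor 1 reports 13, Neighbor 2 reports 16 and Neighbor 4 reports 21.
Truthful report 13: project built, pays 13, utility 13 - 13 = 0.
Report 4 instead: project built, pays 4, utility 13 - 4 = 9.
Since 9 > 0, reporting 4 is strictly better here, so truthful reporting is not dominant.

No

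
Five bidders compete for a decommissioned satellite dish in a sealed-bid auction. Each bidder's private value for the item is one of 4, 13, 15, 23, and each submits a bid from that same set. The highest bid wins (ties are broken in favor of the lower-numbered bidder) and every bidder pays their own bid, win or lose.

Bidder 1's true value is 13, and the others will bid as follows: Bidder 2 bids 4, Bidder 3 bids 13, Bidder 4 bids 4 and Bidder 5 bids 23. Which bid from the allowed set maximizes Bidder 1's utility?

Bid 4: loses but pays 4, utility -4.
Bid 13: loses but pays 13, utility -13.
Bid 15: loses but pays 15, utility -15.
Bid 23: wins, pays 23, utility 13 - 23 = -10.
The best choice is 4 with utility -4.

4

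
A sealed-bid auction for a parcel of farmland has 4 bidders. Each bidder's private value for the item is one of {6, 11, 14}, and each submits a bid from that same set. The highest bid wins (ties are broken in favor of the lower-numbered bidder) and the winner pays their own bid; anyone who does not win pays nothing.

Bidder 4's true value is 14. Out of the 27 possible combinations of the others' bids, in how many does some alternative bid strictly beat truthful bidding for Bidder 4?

Others bid (6, 6, 6): truth gives 0; bid 11 gives 3 > 0. Violating.
Others bid (6, 6, 11): truth gives 0; no alternative beats it.
Others bid (6, 6, 14): truth gives 0; no alternative beats it.
(Checking all 27 profiles: 1 has a profitable deviation, 26 do not.)

1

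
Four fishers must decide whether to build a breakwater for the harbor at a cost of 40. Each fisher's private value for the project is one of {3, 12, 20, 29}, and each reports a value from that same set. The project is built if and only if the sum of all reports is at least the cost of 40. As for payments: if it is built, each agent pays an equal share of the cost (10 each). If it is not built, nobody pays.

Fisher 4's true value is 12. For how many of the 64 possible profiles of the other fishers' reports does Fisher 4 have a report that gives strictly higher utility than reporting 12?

9

Others report (3, 3, 12): truth gives 0; report 29 gives 2 > 0. Violating.
Others report (3, 3, 20): truth gives 0; report 20 gives 2 > 0. Violating.
Others report (3, 12, 3): truth gives 0; report 29 gives 2 > 0. Violating.
Others report (3, 12, 12): truth gives 0; report 20 gives 2 > 0. Violating.
Others report (3, 3, 3): truth gives 0; no alternative beats it.
Others report (3, 3, 29): truth gives 2; no alternative beats it.
(Checking all 64 profiles: 9 have a profitable deviation, 55 do not.)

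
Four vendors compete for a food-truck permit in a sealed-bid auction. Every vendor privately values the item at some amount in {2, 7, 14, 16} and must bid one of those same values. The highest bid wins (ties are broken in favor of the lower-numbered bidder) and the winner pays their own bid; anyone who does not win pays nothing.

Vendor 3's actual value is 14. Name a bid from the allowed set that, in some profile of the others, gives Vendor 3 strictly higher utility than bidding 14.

7

Suppose Vendor 1 bids 2, Vendor 2 bids 2 and Vendor 4 bids 2.
Bid 14: wins, pays 14, utility 14 - 14 = 0.
Bid 7: wins, pays 7, utility 14 - 7 = 7.
So bidding 7 beats truth here (7 > 0).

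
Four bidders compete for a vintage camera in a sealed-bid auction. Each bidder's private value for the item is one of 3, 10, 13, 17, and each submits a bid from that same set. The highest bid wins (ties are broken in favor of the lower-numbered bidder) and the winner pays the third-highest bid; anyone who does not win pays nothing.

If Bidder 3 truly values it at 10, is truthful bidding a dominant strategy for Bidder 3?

Consider the case where Bidder 1 bids 3, Bidder 2 bids 3 and Bidder 4 bids 13.
Truthful bid 10: loses, pays 0, utility 0.
Bid 13 instead: wins, pays 3, utility 10 - 3 = 7.
Since 7 > 0, bidding 13 is strictly better here, so truthful bidding is not dominant.

No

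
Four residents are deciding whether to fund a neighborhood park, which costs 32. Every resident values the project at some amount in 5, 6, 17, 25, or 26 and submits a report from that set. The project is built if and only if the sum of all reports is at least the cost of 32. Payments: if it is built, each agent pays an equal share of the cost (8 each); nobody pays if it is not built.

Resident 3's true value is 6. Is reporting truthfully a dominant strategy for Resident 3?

Check each profile of the others' reports and compare truth against every alternative report.
Others report (5, 5, 17): truth gives -2, best alternative gives -2.
Others report (5, 5, 25): truth gives -2, best alternative gives -2.
Others report (5, 5, 26): truth gives -2, best alternative gives -2.
Others report (5, 6, 17): truth gives -2, best alternative gives -2.
Others report (5, 6, 25): truth gives -2, best alternative gives -2.
Others report (5, 6, 26): truth gives -2, best alternative gives -2.
(Remaining 119 profiles checked similarly; truth is weakly best in each.)
In every case the truthful report is at least as good as any alternative, so it is a dominant strategy.

Yes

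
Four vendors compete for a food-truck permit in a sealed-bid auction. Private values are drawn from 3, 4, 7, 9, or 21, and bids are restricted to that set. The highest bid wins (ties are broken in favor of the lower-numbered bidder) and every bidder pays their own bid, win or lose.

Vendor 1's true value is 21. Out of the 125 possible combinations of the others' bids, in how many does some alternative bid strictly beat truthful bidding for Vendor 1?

Others bid (3, 3, 3): truth gives 0; bid 3 gives 18 > 0. Violating.
Others bid (3, 3, 4): truth gives 0; bid 4 gives 17 > 0. Violating.
Others bid (3, 3, 7): truth gives 0; bid 7 gives 14 > 0. Violating.
Others bid (3, 3, 9): truth gives 0; bid 9 gives 12 > 0. Violating.
Others bid (3, 3, 21): truth gives 0; no alternative beats it.
Others bid (3, 4, 21): truth gives 0; no alternative beats it.
(Checking all 125 profiles: 64 have a profitable deviation, 61 do not.)

64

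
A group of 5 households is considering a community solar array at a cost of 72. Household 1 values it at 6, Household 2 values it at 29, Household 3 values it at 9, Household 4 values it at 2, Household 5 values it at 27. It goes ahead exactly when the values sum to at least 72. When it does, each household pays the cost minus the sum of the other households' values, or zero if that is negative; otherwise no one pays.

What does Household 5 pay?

Total value 73 ≥ cost 72, so the project is built.
The other households' values sum to 46.
Cost minus that sum is 72 - 46 = 26.

26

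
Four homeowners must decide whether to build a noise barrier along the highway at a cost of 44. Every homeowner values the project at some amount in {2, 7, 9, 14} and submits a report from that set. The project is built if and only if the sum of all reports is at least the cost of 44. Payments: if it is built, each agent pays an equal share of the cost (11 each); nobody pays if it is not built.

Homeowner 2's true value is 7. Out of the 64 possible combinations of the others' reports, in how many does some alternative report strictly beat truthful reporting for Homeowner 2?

3

Others report (9, 14, 14): truth gives -4; report 2 gives 0 > -4. Violating.
Others report (14, 9, 14): truth gives -4; report 2 gives 0 > -4. Violating.
Others report (14, 14, 9): truth gives -4; report 2 gives 0 > -4. Violating.
Others report (2, 2, 2): truth gives 0; no alternative beats it.
Others report (2, 2, 7): truth gives 0; no alternative beats it.
(Checking all 64 profiles: 3 have a profitable deviation, 61 do not.)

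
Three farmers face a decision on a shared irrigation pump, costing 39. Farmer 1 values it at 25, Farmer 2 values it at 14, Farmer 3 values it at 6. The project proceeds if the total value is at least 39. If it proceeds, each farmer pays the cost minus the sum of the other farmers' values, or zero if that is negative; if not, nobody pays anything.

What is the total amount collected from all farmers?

27

Total value 45 ≥ cost 39, so it is built.
Farmer 1: others sum to 20; max(0, 39 - 20) = 19.
Farmer 2: others sum to 31; max(0, 39 - 31) = 8.
Farmer 3: others sum to 39; max(0, 39 - 39) = 0.
Total collected = 19 + 8 + 0 = 27.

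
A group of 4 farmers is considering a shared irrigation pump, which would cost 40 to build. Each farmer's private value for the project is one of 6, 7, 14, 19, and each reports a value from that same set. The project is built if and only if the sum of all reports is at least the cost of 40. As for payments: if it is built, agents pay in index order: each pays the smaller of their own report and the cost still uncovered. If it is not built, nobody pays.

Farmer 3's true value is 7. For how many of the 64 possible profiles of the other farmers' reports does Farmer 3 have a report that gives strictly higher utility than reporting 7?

28

Others report (6, 14, 14): truth gives 0; report 6 gives 1 > 0. Violating.
Others report (6, 14, 19): truth gives 0; report 6 gives 1 > 0. Violating.
Others report (6, 19, 14): truth gives 0; report 6 gives 1 > 0. Violating.
Others report (6, 19, 19): truth gives 0; report 6 gives 1 > 0. Violating.
Others report (6, 6, 6): truth gives 0; no alternative beats it.
Others report (6, 6, 7): truth gives 0; no alternative beats it.
(Checking all 64 profiles: 28 have a profitable deviation, 36 do not.)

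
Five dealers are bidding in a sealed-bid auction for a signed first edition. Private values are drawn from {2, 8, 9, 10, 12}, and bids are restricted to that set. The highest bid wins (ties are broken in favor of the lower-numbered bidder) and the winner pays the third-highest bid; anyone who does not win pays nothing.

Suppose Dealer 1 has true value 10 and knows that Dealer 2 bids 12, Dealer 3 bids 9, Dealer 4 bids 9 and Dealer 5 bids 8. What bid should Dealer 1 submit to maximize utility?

12

Bid 2: loses, pays 0, utility 0.
Bid 8: loses, pays 0, utility 0.
Bid 9: loses, pays 0, utility 0.
Bid 10: loses, pays 0, utility 0.
Bid 12: wins, pays 9, utility 10 - 9 = 1.
The best choice is 12 with utility 1.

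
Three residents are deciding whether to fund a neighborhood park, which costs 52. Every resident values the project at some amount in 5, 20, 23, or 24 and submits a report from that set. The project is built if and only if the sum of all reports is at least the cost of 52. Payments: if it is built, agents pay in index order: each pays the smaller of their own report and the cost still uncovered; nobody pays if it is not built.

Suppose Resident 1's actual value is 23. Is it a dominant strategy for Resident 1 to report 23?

No

Consider the case where Resident 2 reports 20 and Resident 3 reports 20.
Truthful report 23: project built, pays 23, utility 23 - 23 = 0.
Report 20 instead: project built, pays 20, utility 23 - 20 = 3.
Since 3 > 0, reporting 20 is strictly better here, so truthful reporting is not dominant.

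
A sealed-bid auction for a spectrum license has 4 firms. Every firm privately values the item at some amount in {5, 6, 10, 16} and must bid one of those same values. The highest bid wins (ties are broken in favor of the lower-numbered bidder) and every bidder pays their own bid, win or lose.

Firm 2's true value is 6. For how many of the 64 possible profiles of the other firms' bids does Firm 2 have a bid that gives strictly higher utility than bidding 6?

Others bid (5, 5, 10): truth gives -6; bid 10 gives -4 > -6. Violating.
Others bid (5, 5, 16): truth gives -6; bid 5 gives -5 > -6. Violating.
Others bid (5, 6, 10): truth gives -6; bid 10 gives -4 > -6. Violating.
Others bid (5, 6, 16): truth gives -6; bid 5 gives -5 > -6. Violating.
Others bid (5, 5, 5): truth gives 0; no alternative beats it.
Others bid (5, 5, 6): truth gives 0; no alternative beats it.
(Checking all 64 profiles: 60 have a profitable deviation, 4 do not.)

60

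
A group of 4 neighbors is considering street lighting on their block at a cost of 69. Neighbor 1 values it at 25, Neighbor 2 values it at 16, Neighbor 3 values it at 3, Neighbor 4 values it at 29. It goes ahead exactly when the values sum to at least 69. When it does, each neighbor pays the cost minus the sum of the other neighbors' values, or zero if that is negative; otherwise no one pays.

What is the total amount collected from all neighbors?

Total value 73 ≥ cost 69, so it is built.
Neighbor 1: others sum to 48; max(0, 69 - 48) = 21.
Neighbor 2: others sum to 57; max(0, 69 - 57) = 12.
Neighbor 3: others sum to 70; max(0, 69 - 70) = 0.
Neighbor 4: others sum to 44; max(0, 69 - 44) = 25.
Total collected = 21 + 12 + 0 + 25 = 58.

58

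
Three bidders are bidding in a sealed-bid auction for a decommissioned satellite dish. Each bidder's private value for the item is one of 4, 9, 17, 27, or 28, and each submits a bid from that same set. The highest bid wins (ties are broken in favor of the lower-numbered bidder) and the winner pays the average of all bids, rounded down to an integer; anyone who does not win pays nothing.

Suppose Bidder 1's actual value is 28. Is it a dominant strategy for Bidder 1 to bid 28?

Consider the case where Bidder 2 bids 4 and Bidder 3 bids 4.
Truthful bid 28: wins, pays 12, utility 28 - 12 = 16.
Bid 4 instead: wins, pays 4, utility 28 - 4 = 24.
Since 24 > 16, bidding 4 is strictly better here, so truthful bidding is not dominant.

No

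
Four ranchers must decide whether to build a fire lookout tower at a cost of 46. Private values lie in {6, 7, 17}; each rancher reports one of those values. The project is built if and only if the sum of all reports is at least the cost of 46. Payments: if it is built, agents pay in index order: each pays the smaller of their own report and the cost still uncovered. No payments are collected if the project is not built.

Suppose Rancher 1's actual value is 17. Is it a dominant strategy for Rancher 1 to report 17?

No

Consider the case where Rancher 2 reports 6, Rancher 3 reports 17 and Rancher 4 reports 17.
Truthful report 17: project built, pays 17, utility 17 - 17 = 0.
Report 6 instead: project built, pays 6, utility 17 - 6 = 11.
Since 11 > 0, reporting 6 is strictly better here, so truthful reporting is not dominant.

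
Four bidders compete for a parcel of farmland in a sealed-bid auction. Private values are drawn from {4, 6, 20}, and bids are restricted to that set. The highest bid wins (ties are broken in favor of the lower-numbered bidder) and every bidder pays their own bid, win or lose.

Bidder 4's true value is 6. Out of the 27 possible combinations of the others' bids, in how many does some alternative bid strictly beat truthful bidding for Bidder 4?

Others bid (4, 4, 6): truth gives -6; bid 4 gives -4 > -6. Violating.
Others bid (4, 4, 20): truth gives -6; bid 4 gives -4 > -6. Violating.
Others bid (4, 6, 4): truth gives -6; bid 4 gives -4 > -6. Violating.
Others bid (4, 6, 6): truth gives -6; bid 4 gives -4 > -6. Violating.
Others bid (4, 4, 4): truth gives 0; no alternative beats it.
(Checking all 27 profiles: 26 have a profitable deviation, 1 does not.)

26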